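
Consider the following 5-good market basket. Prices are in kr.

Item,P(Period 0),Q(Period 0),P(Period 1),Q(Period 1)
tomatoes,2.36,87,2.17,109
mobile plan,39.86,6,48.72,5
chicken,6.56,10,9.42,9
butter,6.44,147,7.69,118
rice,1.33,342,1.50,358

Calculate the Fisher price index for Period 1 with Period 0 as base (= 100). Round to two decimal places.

115.39

Laspeyres component (base-period weights):
ΣP(Period 1)Q(Period 0) = 2.17×87 + 48.72×6 + 9.42×10 + 7.69×147 + 1.50×342 = 188.79 + 292.32 + 94.2 + 1130.43 + 513 = 2218.74
ΣP(Period 0)Q(Period 0) = 2.36×87 + 39.86×6 + 6.56×10 + 6.44×147 + 1.33×342 = 205.32 + 239.16 + 65.6 + 946.68 + 454.86 = 1911.62
L = 2218.74 / 1911.62 × 100 = 116.0660
Paasche component (current-period weights):
ΣP(Period 1)Q(Period 1) = 2.17×109 + 48.72×5 + 9.42×9 + 7.69×118 + 1.50×358 = 236.53 + 243.6 + 84.78 + 907.42 + 537 = 2009.33
ΣP(Period 0)Q(Period 1) = 2.36×109 + 39.86×5 + 6.56×9 + 6.44×118 + 1.33×358 = 257.24 + 199.3 + 59.04 + 759.92 + 476.14 = 1751.64
P = 2009.33 / 1751.64 × 100 = 114.7114
Fisher = √(L × P) = √(116.0660 × 114.7114) = 115.3867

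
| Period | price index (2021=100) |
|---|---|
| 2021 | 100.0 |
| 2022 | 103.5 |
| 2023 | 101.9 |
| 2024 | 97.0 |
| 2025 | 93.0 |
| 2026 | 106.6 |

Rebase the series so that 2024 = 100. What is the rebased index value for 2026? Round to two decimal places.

109.90

Rebased(2026) = 106.6 / 97.0 × 100 = 109.8969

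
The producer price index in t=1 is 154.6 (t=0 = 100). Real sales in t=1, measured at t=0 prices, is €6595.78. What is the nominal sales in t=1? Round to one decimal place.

Nominal = Real × (Index/100) = 6595.78 × (154.6/100)
        = 6595.78 × 1.546 = 10197.0759

10197.1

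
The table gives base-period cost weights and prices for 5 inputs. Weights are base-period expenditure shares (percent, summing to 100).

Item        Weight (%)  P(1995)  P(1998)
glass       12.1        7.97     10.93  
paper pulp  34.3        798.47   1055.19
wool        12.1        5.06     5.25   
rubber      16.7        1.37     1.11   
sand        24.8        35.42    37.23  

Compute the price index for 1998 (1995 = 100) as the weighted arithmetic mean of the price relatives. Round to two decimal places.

glass: 12.1 × (10.93/7.97) = 12.1 × 1.371393 = 16.5939
paper pulp: 34.3 × (1055.19/798.47) = 34.3 × 1.321515 = 45.3280
wool: 12.1 × (5.25/5.06) = 12.1 × 1.037549 = 12.5543
rubber: 16.7 × (1.11/1.37) = 16.7 × 0.810219 = 13.5307
sand: 24.8 × (37.23/35.42) = 24.8 × 1.051101 = 26.0673
Index = Σ wᵢ·(p₁ᵢ/p₀ᵢ) = 16.5939 + 45.3280 + 12.5543 + 13.5307 + 26.0673 = 114.0741

114.07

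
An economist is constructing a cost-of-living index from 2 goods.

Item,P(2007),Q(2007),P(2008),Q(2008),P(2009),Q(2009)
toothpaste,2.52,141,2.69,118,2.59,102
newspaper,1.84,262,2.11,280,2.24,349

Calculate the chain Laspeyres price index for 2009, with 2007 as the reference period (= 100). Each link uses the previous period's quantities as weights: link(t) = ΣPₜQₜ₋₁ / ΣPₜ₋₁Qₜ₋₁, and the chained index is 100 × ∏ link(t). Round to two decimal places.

114.32

Link 2007→2008:
ΣP(2008)Q(2007) = 2.69×141 + 2.11×262 = 379.29 + 552.82 = 932.11
ΣP(2007)Q(2007) = 2.52×141 + 1.84×262 = 355.32 + 482.08 = 837.4
link = 932.11/837.4 = 1.113100
Link 2008→2009:
ΣP(2009)Q(2008) = 2.59×118 + 2.24×280 = 305.62 + 627.2 = 932.82
ΣP(2008)Q(2008) = 2.69×118 + 2.11×280 = 317.42 + 590.8 = 908.22
link = 932.82/908.22 = 1.027086
Chained index = 100 × 1.113100 × 1.027086 = 114.3249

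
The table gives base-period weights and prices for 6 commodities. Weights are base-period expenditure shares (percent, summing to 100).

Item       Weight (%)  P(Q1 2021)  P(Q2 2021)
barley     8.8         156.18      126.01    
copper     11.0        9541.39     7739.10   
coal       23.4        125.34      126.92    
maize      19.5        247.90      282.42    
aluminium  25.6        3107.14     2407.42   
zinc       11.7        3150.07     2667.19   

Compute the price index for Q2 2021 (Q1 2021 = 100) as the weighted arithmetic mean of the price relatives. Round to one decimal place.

91.7

barley: 8.8 × (126.01/156.18) = 8.8 × 0.806825 = 7.1001
copper: 11.0 × (7739.10/9541.39) = 11.0 × 0.811108 = 8.9222
coal: 23.4 × (126.92/125.34) = 23.4 × 1.012606 = 23.6950
maize: 19.5 × (282.42/247.90) = 19.5 × 1.139250 = 22.2154
aluminium: 25.6 × (2407.42/3107.14) = 25.6 × 0.774803 = 19.8349
zinc: 11.7 × (2667.19/3150.07) = 11.7 × 0.846708 = 9.9065
Index = Σ wᵢ·(p₁ᵢ/p₀ᵢ) = 7.1001 + 8.9222 + 23.6950 + 22.2154 + 19.8349 + 9.9065 = 91.6740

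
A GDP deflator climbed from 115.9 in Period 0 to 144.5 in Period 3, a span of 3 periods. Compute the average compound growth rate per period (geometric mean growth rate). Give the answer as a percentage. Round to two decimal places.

7.63%

Growth factor = (144.5/115.9)^(1/3) = (1.246764)^(1/3) = 1.076287
Growth rate = 1.076287 − 1 = 0.076287 = 7.6287%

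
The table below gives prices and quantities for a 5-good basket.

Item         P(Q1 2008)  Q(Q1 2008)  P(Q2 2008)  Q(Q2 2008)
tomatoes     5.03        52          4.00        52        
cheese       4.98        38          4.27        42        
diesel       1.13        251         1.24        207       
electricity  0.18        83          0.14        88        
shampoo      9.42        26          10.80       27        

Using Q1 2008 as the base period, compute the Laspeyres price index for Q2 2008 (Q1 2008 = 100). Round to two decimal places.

Laspeyres price index uses base-period quantities as weights.
ΣP(Q2 2008)·Q(Q1 2008) = 4.00×52 + 4.27×38 + 1.24×251 + 0.14×83 + 10.80×26 = 208 + 162.26 + 311.24 + 11.62 + 280.8 = 973.92
ΣP(Q1 2008)·Q(Q1 2008) = 5.03×52 + 4.98×38 + 1.13×251 + 0.18×83 + 9.42×26 = 261.56 + 189.24 + 283.63 + 14.94 + 244.92 = 994.29
Index = 973.92 / 994.29 × 100 = 97.9513

97.95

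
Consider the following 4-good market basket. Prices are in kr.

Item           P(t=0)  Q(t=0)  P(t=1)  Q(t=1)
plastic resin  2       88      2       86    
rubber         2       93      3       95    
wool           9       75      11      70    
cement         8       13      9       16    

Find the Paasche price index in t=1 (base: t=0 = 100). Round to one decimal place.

Paasche price index uses current-period quantities as weights.
ΣP(t=1)·Q(t=1) = 2×86 + 3×95 + 11×70 + 9×16 = 172 + 285 + 770 + 144 = 1371
ΣP(t=0)·Q(t=1) = 2×86 + 2×95 + 9×70 + 8×16 = 172 + 190 + 630 + 128 = 1120
Index = 1371 / 1120 × 100 = 122.4107

122.4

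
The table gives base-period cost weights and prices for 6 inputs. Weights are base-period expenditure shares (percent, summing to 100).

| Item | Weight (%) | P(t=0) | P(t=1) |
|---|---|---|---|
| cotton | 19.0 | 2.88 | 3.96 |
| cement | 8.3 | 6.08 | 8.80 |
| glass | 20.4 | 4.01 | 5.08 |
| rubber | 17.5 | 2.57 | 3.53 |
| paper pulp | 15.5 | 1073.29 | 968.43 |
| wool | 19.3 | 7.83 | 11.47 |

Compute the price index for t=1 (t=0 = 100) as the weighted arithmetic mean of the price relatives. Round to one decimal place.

130.3

cotton: 19.0 × (3.96/2.88) = 19.0 × 1.375000 = 26.1250
cement: 8.3 × (8.80/6.08) = 8.3 × 1.447368 = 12.0132
glass: 20.4 × (5.08/4.01) = 20.4 × 1.266833 = 25.8434
rubber: 17.5 × (3.53/2.57) = 17.5 × 1.373541 = 24.0370
paper pulp: 15.5 × (968.43/1073.29) = 15.5 × 0.902300 = 13.9857
wool: 19.3 × (11.47/7.83) = 19.3 × 1.464879 = 28.2722
Index = Σ wᵢ·(p₁ᵢ/p₀ᵢ) = 26.1250 + 12.0132 + 25.8434 + 24.0370 + 13.9857 + 28.2722 = 130.2763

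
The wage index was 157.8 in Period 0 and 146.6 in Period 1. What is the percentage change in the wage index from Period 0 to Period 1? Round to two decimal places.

-7.10%

Change = (146.6 − 157.8) / 157.8 × 100
       = -11.2 / 157.8 × 100 = -7.0976%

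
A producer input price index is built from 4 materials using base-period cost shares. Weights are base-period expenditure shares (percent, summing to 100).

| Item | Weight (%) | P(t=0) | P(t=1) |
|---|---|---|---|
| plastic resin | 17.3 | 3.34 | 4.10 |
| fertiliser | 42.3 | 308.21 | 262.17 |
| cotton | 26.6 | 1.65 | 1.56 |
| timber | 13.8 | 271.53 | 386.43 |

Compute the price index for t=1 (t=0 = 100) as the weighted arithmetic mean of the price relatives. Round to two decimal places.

plastic resin: 17.3 × (4.10/3.34) = 17.3 × 1.227545 = 21.2365
fertiliser: 42.3 × (262.17/308.21) = 42.3 × 0.850621 = 35.9813
cotton: 26.6 × (1.56/1.65) = 26.6 × 0.945455 = 25.1491
timber: 13.8 × (386.43/271.53) = 13.8 × 1.423158 = 19.6396
Index = Σ wᵢ·(p₁ᵢ/p₀ᵢ) = 21.2365 + 35.9813 + 25.1491 + 19.6396 = 102.0065

102.01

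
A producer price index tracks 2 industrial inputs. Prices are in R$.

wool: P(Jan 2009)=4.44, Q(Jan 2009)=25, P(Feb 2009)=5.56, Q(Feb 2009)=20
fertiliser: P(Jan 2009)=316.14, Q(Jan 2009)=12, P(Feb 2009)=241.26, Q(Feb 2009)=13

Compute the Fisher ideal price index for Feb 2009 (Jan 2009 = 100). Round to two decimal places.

Laspeyres component (base-period weights):
ΣP(Feb 2009)Q(Jan 2009) = 5.56×25 + 241.26×12 = 139 + 2895.12 = 3034.12
ΣP(Jan 2009)Q(Jan 2009) = 4.44×25 + 316.14×12 = 111 + 3793.68 = 3904.68
L = 3034.12 / 3904.68 × 100 = 77.7047
Paasche component (current-period weights):
ΣP(Feb 2009)Q(Feb 2009) = 5.56×20 + 241.26×13 = 111.2 + 3136.38 = 3247.58
ΣP(Jan 2009)Q(Feb 2009) = 4.44×20 + 316.14×13 = 88.8 + 4109.82 = 4198.62
P = 3247.58 / 4198.62 × 100 = 77.3487
Fisher = √(L × P) = √(77.7047 × 77.3487) = 77.5265

77.53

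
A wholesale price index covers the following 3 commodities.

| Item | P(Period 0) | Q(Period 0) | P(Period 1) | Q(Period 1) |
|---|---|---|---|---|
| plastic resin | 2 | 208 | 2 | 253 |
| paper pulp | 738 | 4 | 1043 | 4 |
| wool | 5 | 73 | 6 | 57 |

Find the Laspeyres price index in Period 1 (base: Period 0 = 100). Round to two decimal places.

Laspeyres price index uses base-period quantities as weights.
ΣP(Period 1)·Q(Period 0) = 2×208 + 1043×4 + 6×73 = 416 + 4172 + 438 = 5026
ΣP(Period 0)·Q(Period 0) = 2×208 + 738×4 + 5×73 = 416 + 2952 + 365 = 3733
Index = 5026 / 3733 × 100 = 134.6370

134.64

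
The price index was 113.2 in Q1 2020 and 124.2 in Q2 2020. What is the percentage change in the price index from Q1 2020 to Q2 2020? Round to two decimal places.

9.72%

Change = (124.2 − 113.2) / 113.2 × 100
       = 11.0 / 113.2 × 100 = 9.7173%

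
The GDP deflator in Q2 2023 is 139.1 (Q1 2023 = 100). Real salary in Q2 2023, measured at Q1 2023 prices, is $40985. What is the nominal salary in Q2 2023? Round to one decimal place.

57010.1

Nominal = Real × (Index/100) = 40985 × (139.1/100)
        = 40985 × 1.391 = 57010.1350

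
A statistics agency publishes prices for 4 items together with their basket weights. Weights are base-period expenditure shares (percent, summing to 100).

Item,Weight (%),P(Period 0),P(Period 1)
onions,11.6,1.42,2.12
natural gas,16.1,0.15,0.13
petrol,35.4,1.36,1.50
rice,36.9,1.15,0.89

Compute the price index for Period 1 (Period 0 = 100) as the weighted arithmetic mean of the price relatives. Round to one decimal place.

onions: 11.6 × (2.12/1.42) = 11.6 × 1.492958 = 17.3183
natural gas: 16.1 × (0.13/0.15) = 16.1 × 0.866667 = 13.9533
petrol: 35.4 × (1.50/1.36) = 35.4 × 1.102941 = 39.0441
rice: 36.9 × (0.89/1.15) = 36.9 × 0.773913 = 28.5574
Index = Σ wᵢ·(p₁ᵢ/p₀ᵢ) = 17.3183 + 13.9533 + 39.0441 + 28.5574 = 98.8732

98.9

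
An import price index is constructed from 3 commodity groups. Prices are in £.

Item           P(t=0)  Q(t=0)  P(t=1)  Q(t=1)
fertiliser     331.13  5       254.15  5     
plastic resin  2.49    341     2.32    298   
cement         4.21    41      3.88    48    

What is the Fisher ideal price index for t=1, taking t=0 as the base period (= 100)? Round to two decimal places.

82.79

Laspeyres component (base-period weights):
ΣP(t=1)Q(t=0) = 254.15×5 + 2.32×341 + 3.88×41 = 1270.75 + 791.12 + 159.08 = 2220.95
ΣP(t=0)Q(t=0) = 331.13×5 + 2.49×341 + 4.21×41 = 1655.65 + 849.09 + 172.61 = 2677.35
L = 2220.95 / 2677.35 × 100 = 82.9533
Paasche component (current-period weights):
ΣP(t=1)Q(t=1) = 254.15×5 + 2.32×298 + 3.88×48 = 1270.75 + 691.36 + 186.24 = 2148.35
ΣP(t=0)Q(t=1) = 331.13×5 + 2.49×298 + 4.21×48 = 1655.65 + 742.02 + 202.08 = 2599.75
P = 2148.35 / 2599.75 × 100 = 82.6368
Fisher = √(L × P) = √(82.9533 × 82.6368) = 82.7949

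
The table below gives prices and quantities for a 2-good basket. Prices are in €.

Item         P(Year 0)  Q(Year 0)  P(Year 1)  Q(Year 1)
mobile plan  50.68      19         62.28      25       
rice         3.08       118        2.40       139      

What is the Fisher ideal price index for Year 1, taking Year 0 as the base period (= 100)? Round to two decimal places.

111.05

Laspeyres component (base-period weights):
ΣP(Year 1)Q(Year 0) = 62.28×19 + 2.40×118 = 1183.32 + 283.2 = 1466.52
ΣP(Year 0)Q(Year 0) = 50.68×19 + 3.08×118 = 962.92 + 363.44 = 1326.36
L = 1466.52 / 1326.36 × 100 = 110.5673
Paasche component (current-period weights):
ΣP(Year 1)Q(Year 1) = 62.28×25 + 2.40×139 = 1557 + 333.6 = 1890.6
ΣP(Year 0)Q(Year 1) = 50.68×25 + 3.08×139 = 1267 + 428.12 = 1695.12
P = 1890.6 / 1695.12 × 100 = 111.5319
Fisher = √(L × P) = √(110.5673 × 111.5319) = 111.0485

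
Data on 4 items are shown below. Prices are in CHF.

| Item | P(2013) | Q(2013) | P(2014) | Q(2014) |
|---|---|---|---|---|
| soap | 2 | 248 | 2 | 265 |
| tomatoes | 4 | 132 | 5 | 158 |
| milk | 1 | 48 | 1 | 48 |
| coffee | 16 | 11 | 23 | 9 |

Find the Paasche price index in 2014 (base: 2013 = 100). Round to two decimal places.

116.32

Paasche price index uses current-period quantities as weights.
ΣP(2014)·Q(2014) = 2×265 + 5×158 + 1×48 + 23×9 = 530 + 790 + 48 + 207 = 1575
ΣP(2013)·Q(2014) = 2×265 + 4×158 + 1×48 + 16×9 = 530 + 632 + 48 + 144 = 1354
Index = 1575 / 1354 × 100 = 116.3220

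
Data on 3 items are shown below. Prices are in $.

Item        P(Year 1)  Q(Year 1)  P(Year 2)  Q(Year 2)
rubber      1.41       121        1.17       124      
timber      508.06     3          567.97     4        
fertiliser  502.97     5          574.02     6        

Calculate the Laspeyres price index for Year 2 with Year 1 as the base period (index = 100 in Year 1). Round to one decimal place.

Laspeyres price index uses base-period quantities as weights.
ΣP(Year 2)·Q(Year 1) = 1.17×121 + 567.97×3 + 574.02×5 = 141.57 + 1703.91 + 2870.1 = 4715.58
ΣP(Year 1)·Q(Year 1) = 1.41×121 + 508.06×3 + 502.97×5 = 170.61 + 1524.18 + 2514.85 = 4209.64
Index = 4715.58 / 4209.64 × 100 = 112.0186

112.0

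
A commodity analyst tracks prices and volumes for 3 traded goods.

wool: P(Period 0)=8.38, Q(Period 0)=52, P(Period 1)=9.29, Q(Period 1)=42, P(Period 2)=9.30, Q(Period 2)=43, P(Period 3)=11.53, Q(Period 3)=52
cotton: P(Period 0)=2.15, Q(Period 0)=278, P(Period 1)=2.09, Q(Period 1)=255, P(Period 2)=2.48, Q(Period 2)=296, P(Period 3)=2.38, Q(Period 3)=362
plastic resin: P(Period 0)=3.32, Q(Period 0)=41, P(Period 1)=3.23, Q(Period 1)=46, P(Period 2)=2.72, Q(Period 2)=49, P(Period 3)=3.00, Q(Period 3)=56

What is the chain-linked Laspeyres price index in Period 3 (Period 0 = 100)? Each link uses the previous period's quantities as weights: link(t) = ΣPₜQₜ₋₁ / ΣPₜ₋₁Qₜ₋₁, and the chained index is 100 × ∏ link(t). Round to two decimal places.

116.52

Link Period 0→Period 1:
ΣP(Period 1)Q(Period 0) = 9.29×52 + 2.09×278 + 3.23×41 = 483.08 + 581.02 + 132.43 = 1196.53
ΣP(Period 0)Q(Period 0) = 8.38×52 + 2.15×278 + 3.32×41 = 435.76 + 597.7 + 136.12 = 1169.58
link = 1196.53/1169.58 = 1.023042
Link Period 1→Period 2:
ΣP(Period 2)Q(Period 1) = 9.30×42 + 2.48×255 + 2.72×46 = 390.6 + 632.4 + 125.12 = 1148.12
ΣP(Period 1)Q(Period 1) = 9.29×42 + 2.09×255 + 3.23×46 = 390.18 + 532.95 + 148.58 = 1071.71
link = 1148.12/1071.71 = 1.071297
Link Period 2→Period 3:
ΣP(Period 3)Q(Period 2) = 11.53×43 + 2.38×296 + 3.00×49 = 495.79 + 704.48 + 147 = 1347.27
ΣP(Period 2)Q(Period 2) = 9.30×43 + 2.48×296 + 2.72×49 = 399.9 + 734.08 + 133.28 = 1267.26
link = 1347.27/1267.26 = 1.063136
Chained index = 100 × 1.023042 × 1.071297 × 1.063136 = 116.5179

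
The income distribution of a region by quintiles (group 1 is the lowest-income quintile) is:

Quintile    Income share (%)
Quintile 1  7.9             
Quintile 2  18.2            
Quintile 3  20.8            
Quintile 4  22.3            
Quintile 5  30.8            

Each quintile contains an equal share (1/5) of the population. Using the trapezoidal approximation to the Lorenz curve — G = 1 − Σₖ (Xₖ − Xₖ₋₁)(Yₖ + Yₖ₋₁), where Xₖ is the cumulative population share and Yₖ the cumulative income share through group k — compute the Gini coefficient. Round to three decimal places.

0.200

Cumulative income shares Yₖ: 0.0790, 0.2610, 0.4690, 0.6920, 1.0000
Σ (Xₖ−Xₖ₋₁)(Yₖ+Yₖ₋₁) = (1/5)(0.0790+0.0000) + (1/5)(0.2610+0.0790) + (1/5)(0.4690+0.2610) + (1/5)(0.6920+0.4690) + (1/5)(1.0000+0.6920)
  = 0.0158 + 0.0680 + 0.1460 + 0.2322 + 0.3384 = 0.8004
G = 1 − 0.8004 = 0.1996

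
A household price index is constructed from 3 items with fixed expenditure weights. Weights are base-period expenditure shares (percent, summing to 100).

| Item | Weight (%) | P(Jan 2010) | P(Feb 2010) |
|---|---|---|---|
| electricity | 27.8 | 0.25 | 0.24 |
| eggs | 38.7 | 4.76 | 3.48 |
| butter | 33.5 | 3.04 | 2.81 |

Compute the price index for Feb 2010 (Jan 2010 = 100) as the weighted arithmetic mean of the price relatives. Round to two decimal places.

85.95

electricity: 27.8 × (0.24/0.25) = 27.8 × 0.960000 = 26.6880
eggs: 38.7 × (3.48/4.76) = 38.7 × 0.731092 = 28.2933
butter: 33.5 × (2.81/3.04) = 33.5 × 0.924342 = 30.9655
Index = Σ wᵢ·(p₁ᵢ/p₀ᵢ) = 26.6880 + 28.2933 + 30.9655 = 85.9467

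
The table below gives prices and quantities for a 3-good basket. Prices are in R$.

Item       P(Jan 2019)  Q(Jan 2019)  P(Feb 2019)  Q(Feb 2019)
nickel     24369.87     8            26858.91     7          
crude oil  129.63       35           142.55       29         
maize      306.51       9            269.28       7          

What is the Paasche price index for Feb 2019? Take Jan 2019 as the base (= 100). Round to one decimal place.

Paasche price index uses current-period quantities as weights.
ΣP(Feb 2019)·Q(Feb 2019) = 26858.91×7 + 142.55×29 + 269.28×7 = 188012.37 + 4133.95 + 1884.96 = 194031.28
ΣP(Jan 2019)·Q(Feb 2019) = 24369.87×7 + 129.63×29 + 306.51×7 = 170589.09 + 3759.27 + 2145.57 = 176493.93
Index = 194031.28 / 176493.93 × 100 = 109.9365

109.9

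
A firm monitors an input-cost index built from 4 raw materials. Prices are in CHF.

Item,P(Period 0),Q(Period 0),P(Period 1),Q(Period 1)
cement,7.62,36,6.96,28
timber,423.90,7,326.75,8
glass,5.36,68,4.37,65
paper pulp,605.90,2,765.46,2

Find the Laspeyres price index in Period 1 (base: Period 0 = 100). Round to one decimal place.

Laspeyres price index uses base-period quantities as weights.
ΣP(Period 1)·Q(Period 0) = 6.96×36 + 326.75×7 + 4.37×68 + 765.46×2 = 250.56 + 2287.25 + 297.16 + 1530.92 = 4365.89
ΣP(Period 0)·Q(Period 0) = 7.62×36 + 423.90×7 + 5.36×68 + 605.90×2 = 274.32 + 2967.3 + 364.48 + 1211.8 = 4817.9
Index = 4365.89 / 4817.9 × 100 = 90.6181

90.6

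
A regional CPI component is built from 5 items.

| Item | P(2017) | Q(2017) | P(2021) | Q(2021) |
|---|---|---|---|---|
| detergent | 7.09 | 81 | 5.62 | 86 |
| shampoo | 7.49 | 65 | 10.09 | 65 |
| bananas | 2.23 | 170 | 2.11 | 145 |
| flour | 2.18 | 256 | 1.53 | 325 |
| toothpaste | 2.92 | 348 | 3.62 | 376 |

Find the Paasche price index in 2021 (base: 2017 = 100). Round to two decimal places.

Paasche price index uses current-period quantities as weights.
ΣP(2021)·Q(2021) = 5.62×86 + 10.09×65 + 2.11×145 + 1.53×325 + 3.62×376 = 483.32 + 655.85 + 305.95 + 497.25 + 1361.12 = 3303.49
ΣP(2017)·Q(2021) = 7.09×86 + 7.49×65 + 2.23×145 + 2.18×325 + 2.92×376 = 609.74 + 486.85 + 323.35 + 708.5 + 1097.92 = 3226.36
Index = 3303.49 / 3226.36 × 100 = 102.3906

102.39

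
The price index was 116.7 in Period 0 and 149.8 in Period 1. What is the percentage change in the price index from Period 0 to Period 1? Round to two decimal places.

Change = (149.8 − 116.7) / 116.7 × 100
       = 33.1 / 116.7 × 100 = 28.3633%

28.36%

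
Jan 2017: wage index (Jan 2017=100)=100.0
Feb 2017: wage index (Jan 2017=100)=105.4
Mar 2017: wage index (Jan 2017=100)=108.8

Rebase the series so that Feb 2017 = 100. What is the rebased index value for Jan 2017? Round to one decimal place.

94.9

Rebased(Jan 2017) = 100.0 / 105.4 × 100 = 94.8767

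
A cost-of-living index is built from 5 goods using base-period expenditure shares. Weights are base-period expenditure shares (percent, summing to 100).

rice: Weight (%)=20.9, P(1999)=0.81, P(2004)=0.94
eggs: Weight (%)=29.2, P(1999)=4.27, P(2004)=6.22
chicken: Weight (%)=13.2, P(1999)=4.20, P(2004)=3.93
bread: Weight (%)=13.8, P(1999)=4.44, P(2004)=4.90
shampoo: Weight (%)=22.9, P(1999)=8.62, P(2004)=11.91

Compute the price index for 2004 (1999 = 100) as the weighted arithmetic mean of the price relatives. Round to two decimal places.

rice: 20.9 × (0.94/0.81) = 20.9 × 1.160494 = 24.2543
eggs: 29.2 × (6.22/4.27) = 29.2 × 1.456674 = 42.5349
chicken: 13.2 × (3.93/4.20) = 13.2 × 0.935714 = 12.3514
bread: 13.8 × (4.90/4.44) = 13.8 × 1.103604 = 15.2297
shampoo: 22.9 × (11.91/8.62) = 22.9 × 1.381671 = 31.6403
Index = Σ wᵢ·(p₁ᵢ/p₀ᵢ) = 24.2543 + 42.5349 + 12.3514 + 15.2297 + 31.6403 = 126.0106

126.01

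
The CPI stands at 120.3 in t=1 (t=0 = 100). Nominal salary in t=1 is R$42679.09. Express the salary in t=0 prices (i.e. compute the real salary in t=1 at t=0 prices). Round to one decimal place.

Real = Nominal ÷ (Index/100) = 42679.09 ÷ (120.3/100)
     = 42679.09 ÷ 1.203 = 35477.2153

35477.2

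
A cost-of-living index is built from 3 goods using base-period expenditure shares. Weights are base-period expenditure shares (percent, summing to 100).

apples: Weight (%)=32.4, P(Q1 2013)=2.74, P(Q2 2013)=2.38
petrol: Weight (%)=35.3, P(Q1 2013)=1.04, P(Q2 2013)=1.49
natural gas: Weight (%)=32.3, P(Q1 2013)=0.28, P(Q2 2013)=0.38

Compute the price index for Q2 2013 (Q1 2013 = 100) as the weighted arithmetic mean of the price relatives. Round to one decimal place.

apples: 32.4 × (2.38/2.74) = 32.4 × 0.868613 = 28.1431
petrol: 35.3 × (1.49/1.04) = 35.3 × 1.432692 = 50.5740
natural gas: 32.3 × (0.38/0.28) = 32.3 × 1.357143 = 43.8357
Index = Σ wᵢ·(p₁ᵢ/p₀ᵢ) = 28.1431 + 50.5740 + 43.8357 = 122.5528

122.6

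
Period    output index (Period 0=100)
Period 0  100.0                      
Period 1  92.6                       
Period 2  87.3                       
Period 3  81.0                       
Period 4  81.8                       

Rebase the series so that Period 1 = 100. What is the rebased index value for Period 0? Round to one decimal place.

Rebased(Period 0) = 100.0 / 92.6 × 100 = 107.9914

108.0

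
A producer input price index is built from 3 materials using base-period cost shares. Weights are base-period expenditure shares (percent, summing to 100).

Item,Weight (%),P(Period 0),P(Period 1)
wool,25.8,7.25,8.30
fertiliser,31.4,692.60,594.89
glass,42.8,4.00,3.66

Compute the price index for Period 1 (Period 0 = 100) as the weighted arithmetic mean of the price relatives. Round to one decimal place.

wool: 25.8 × (8.30/7.25) = 25.8 × 1.144828 = 29.5366
fertiliser: 31.4 × (594.89/692.60) = 31.4 × 0.858923 = 26.9702
glass: 42.8 × (3.66/4.00) = 42.8 × 0.915000 = 39.1620
Index = Σ wᵢ·(p₁ᵢ/p₀ᵢ) = 29.5366 + 26.9702 + 39.1620 = 95.6687

95.7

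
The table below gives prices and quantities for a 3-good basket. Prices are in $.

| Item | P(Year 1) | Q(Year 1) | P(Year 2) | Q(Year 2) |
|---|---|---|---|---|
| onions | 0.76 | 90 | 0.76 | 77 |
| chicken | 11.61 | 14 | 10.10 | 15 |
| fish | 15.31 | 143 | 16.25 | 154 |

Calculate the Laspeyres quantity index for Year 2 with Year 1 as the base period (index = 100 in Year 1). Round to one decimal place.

Laspeyres quantity index uses base-period prices as weights.
ΣP(Year 1)·Q(Year 2) = 0.76×77 + 11.61×15 + 15.31×154 = 58.52 + 174.15 + 2357.74 = 2590.41
ΣP(Year 1)·Q(Year 1) = 0.76×90 + 11.61×14 + 15.31×143 = 68.4 + 162.54 + 2189.33 = 2420.27
Index = 2590.41 / 2420.27 × 100 = 107.0298

107.0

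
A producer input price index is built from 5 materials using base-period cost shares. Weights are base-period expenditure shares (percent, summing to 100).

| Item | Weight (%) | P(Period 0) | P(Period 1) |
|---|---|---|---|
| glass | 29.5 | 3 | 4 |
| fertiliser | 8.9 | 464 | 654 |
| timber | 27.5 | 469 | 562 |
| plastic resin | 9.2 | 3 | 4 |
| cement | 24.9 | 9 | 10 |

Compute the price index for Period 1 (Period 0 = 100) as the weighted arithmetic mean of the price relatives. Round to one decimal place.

glass: 29.5 × (4/3) = 29.5 × 1.333333 = 39.3333
fertiliser: 8.9 × (654/464) = 8.9 × 1.409483 = 12.5444
timber: 27.5 × (562/469) = 27.5 × 1.198294 = 32.9531
plastic resin: 9.2 × (4/3) = 9.2 × 1.333333 = 12.2667
cement: 24.9 × (10/9) = 24.9 × 1.111111 = 27.6667
Index = Σ wᵢ·(p₁ᵢ/p₀ᵢ) = 39.3333 + 12.5444 + 32.9531 + 12.2667 + 27.6667 = 124.7642

124.8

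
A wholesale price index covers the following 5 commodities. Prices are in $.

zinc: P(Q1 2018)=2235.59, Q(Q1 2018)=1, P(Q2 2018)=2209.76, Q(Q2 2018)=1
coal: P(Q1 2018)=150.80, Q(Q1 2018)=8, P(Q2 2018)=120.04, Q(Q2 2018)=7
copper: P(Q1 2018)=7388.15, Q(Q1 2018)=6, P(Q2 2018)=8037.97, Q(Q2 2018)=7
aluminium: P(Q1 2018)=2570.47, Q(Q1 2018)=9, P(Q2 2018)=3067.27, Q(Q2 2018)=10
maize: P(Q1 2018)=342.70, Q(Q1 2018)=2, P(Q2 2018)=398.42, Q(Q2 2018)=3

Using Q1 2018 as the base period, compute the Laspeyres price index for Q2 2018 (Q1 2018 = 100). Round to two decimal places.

111.47

Laspeyres price index uses base-period quantities as weights.
ΣP(Q2 2018)·Q(Q1 2018) = 2209.76×1 + 120.04×8 + 8037.97×6 + 3067.27×9 + 398.42×2 = 2209.76 + 960.32 + 48227.82 + 27605.43 + 796.84 = 79800.17
ΣP(Q1 2018)·Q(Q1 2018) = 2235.59×1 + 150.80×8 + 7388.15×6 + 2570.47×9 + 342.70×2 = 2235.59 + 1206.4 + 44328.9 + 23134.23 + 685.4 = 71590.52
Index = 79800.17 / 71590.52 × 100 = 111.4675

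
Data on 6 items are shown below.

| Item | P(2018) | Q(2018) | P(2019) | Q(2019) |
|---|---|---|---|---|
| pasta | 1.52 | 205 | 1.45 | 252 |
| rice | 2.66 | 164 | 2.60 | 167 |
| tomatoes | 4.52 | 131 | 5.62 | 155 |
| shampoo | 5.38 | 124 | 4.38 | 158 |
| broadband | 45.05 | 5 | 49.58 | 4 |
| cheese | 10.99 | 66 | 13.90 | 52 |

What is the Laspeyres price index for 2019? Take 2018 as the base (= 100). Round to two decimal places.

107.12

Laspeyres price index uses base-period quantities as weights.
ΣP(2019)·Q(2018) = 1.45×205 + 2.60×164 + 5.62×131 + 4.38×124 + 49.58×5 + 13.90×66 = 297.25 + 426.4 + 736.22 + 543.12 + 247.9 + 917.4 = 3168.29
ΣP(2018)·Q(2018) = 1.52×205 + 2.66×164 + 4.52×131 + 5.38×124 + 45.05×5 + 10.99×66 = 311.6 + 436.24 + 592.12 + 667.12 + 225.25 + 725.34 = 2957.67
Index = 3168.29 / 2957.67 × 100 = 107.1211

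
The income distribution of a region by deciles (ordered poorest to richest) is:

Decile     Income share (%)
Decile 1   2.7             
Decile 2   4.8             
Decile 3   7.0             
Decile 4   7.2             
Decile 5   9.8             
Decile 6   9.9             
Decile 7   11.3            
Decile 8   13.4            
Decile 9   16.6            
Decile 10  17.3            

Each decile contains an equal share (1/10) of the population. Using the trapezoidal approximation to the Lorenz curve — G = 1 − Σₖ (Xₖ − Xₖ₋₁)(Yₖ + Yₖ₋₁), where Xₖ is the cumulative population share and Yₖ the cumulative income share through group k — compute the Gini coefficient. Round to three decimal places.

0.258

Cumulative income shares Yₖ: 0.0270, 0.0750, 0.1450, 0.2170, 0.3150, 0.4140, 0.5270, 0.6610, 0.8270, 1.0000
Σ (Xₖ−Xₖ₋₁)(Yₖ+Yₖ₋₁) = (1/10)(0.0270+0.0000) + (1/10)(0.0750+0.0270) + (1/10)(0.1450+0.0750) + (1/10)(0.2170+0.1450) + (1/10)(0.3150+0.2170) + (1/10)(0.4140+0.3150) + (1/10)(0.5270+0.4140) + (1/10)(0.6610+0.5270) + (1/10)(0.8270+0.6610) + (1/10)(1.0000+0.8270)
  = 0.0027 + 0.0102 + 0.0220 + 0.0362 + 0.0532 + 0.0729 + 0.0941 + 0.1188 + 0.1488 + 0.1827 = 0.7416
G = 1 − 0.7416 = 0.2584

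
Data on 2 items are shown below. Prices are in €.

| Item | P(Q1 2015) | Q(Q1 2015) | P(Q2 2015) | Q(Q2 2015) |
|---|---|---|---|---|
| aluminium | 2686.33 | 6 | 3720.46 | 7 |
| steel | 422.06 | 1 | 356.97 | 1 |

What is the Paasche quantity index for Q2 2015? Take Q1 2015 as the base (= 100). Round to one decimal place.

Paasche quantity index uses current-period prices as weights.
ΣP(Q2 2015)·Q(Q2 2015) = 3720.46×7 + 356.97×1 = 26043.22 + 356.97 = 26400.19
ΣP(Q2 2015)·Q(Q1 2015) = 3720.46×6 + 356.97×1 = 22322.76 + 356.97 = 22679.73
Index = 26400.19 / 22679.73 × 100 = 116.4043

116.4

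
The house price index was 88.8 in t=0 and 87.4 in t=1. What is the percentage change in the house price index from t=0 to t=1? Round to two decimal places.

-1.58%

Change = (87.4 − 88.8) / 88.8 × 100
       = -1.4 / 88.8 × 100 = -1.5766%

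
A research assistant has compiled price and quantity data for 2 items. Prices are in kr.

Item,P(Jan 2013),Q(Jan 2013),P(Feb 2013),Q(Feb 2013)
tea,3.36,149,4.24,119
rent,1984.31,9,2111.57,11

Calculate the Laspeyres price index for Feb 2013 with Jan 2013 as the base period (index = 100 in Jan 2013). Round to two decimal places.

106.95

Laspeyres price index uses base-period quantities as weights.
ΣP(Feb 2013)·Q(Jan 2013) = 4.24×149 + 2111.57×9 = 631.76 + 19004.13 = 19635.89
ΣP(Jan 2013)·Q(Jan 2013) = 3.36×149 + 1984.31×9 = 500.64 + 17858.79 = 18359.43
Index = 19635.89 / 18359.43 × 100 = 106.9526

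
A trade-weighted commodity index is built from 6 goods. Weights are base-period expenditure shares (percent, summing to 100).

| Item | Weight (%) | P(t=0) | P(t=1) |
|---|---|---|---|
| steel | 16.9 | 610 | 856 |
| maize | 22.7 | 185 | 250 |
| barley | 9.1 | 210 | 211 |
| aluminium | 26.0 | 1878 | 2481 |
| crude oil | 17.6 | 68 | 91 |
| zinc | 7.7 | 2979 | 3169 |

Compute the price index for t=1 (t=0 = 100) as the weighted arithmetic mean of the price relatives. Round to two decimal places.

steel: 16.9 × (856/610) = 16.9 × 1.403279 = 23.7154
maize: 22.7 × (250/185) = 22.7 × 1.351351 = 30.6757
barley: 9.1 × (211/210) = 9.1 × 1.004762 = 9.1433
aluminium: 26.0 × (2481/1878) = 26.0 × 1.321086 = 34.3482
crude oil: 17.6 × (91/68) = 17.6 × 1.338235 = 23.5529
zinc: 7.7 × (3169/2979) = 7.7 × 1.063780 = 8.1911
Index = Σ wᵢ·(p₁ᵢ/p₀ᵢ) = 23.7154 + 30.6757 + 9.1433 + 34.3482 + 23.5529 + 8.1911 = 129.6267

129.63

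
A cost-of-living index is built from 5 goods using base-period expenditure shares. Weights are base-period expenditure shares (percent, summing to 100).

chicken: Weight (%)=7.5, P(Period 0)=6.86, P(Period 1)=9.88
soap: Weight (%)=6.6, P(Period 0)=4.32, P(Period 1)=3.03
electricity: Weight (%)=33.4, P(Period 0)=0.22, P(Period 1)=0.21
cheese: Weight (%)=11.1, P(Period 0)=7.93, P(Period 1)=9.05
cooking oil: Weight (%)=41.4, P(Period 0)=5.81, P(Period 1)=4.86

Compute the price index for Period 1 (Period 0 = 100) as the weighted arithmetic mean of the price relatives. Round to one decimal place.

chicken: 7.5 × (9.88/6.86) = 7.5 × 1.440233 = 10.8017
soap: 6.6 × (3.03/4.32) = 6.6 × 0.701389 = 4.6292
electricity: 33.4 × (0.21/0.22) = 33.4 × 0.954545 = 31.8818
cheese: 11.1 × (9.05/7.93) = 11.1 × 1.141236 = 12.6677
cooking oil: 41.4 × (4.86/5.81) = 41.4 × 0.836489 = 34.6306
Index = Σ wᵢ·(p₁ᵢ/p₀ᵢ) = 10.8017 + 4.6292 + 31.8818 + 12.6677 + 34.6306 = 94.6111

94.6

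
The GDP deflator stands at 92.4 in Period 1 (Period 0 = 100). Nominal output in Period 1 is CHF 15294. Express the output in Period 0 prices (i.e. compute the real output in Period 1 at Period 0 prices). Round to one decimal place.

16551.9

Real = Nominal ÷ (Index/100) = 15294 ÷ (92.4/100)
     = 15294 ÷ 0.924 = 16551.9481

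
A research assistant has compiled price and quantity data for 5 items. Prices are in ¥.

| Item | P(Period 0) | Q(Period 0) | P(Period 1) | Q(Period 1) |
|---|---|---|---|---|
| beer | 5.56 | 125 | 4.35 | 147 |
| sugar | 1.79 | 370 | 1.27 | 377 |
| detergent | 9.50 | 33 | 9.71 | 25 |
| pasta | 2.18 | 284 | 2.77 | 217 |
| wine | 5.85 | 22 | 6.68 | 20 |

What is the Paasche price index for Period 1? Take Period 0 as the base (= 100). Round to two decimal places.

90.34

Paasche price index uses current-period quantities as weights.
ΣP(Period 1)·Q(Period 1) = 4.35×147 + 1.27×377 + 9.71×25 + 2.77×217 + 6.68×20 = 639.45 + 478.79 + 242.75 + 601.09 + 133.6 = 2095.68
ΣP(Period 0)·Q(Period 1) = 5.56×147 + 1.79×377 + 9.50×25 + 2.18×217 + 5.85×20 = 817.32 + 674.83 + 237.5 + 473.06 + 117 = 2319.71
Index = 2095.68 / 2319.71 × 100 = 90.3423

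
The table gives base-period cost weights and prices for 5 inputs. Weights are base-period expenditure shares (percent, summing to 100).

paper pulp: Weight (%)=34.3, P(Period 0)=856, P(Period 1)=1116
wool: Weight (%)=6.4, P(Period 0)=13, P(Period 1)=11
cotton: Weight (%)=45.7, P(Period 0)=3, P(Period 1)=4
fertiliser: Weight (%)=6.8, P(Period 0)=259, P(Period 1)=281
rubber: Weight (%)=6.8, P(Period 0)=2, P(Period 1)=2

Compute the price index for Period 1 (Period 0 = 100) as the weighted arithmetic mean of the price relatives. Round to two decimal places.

125.24

paper pulp: 34.3 × (1116/856) = 34.3 × 1.303738 = 44.7182
wool: 6.4 × (11/13) = 6.4 × 0.846154 = 5.4154
cotton: 45.7 × (4/3) = 45.7 × 1.333333 = 60.9333
fertiliser: 6.8 × (281/259) = 6.8 × 1.084942 = 7.3776
rubber: 6.8 × (2/2) = 6.8 × 1.000000 = 6.8000
Index = Σ wᵢ·(p₁ᵢ/p₀ᵢ) = 44.7182 + 5.4154 + 60.9333 + 7.3776 + 6.8000 = 125.2445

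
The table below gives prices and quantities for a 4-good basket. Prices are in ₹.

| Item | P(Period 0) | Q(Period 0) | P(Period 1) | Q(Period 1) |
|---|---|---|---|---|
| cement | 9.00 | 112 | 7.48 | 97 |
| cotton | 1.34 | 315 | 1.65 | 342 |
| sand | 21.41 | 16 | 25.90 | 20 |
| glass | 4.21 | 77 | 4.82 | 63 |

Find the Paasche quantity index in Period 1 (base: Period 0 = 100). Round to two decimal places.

98.53

Paasche quantity index uses current-period prices as weights.
ΣP(Period 1)·Q(Period 1) = 7.48×97 + 1.65×342 + 25.90×20 + 4.82×63 = 725.56 + 564.3 + 518 + 303.66 = 2111.52
ΣP(Period 1)·Q(Period 0) = 7.48×112 + 1.65×315 + 25.90×16 + 4.82×77 = 837.76 + 519.75 + 414.4 + 371.14 = 2143.05
Index = 2111.52 / 2143.05 × 100 = 98.5287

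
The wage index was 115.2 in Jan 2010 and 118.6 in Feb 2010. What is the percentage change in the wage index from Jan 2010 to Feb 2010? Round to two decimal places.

Change = (118.6 − 115.2) / 115.2 × 100
       = 3.4 / 115.2 × 100 = 2.9514%

2.95%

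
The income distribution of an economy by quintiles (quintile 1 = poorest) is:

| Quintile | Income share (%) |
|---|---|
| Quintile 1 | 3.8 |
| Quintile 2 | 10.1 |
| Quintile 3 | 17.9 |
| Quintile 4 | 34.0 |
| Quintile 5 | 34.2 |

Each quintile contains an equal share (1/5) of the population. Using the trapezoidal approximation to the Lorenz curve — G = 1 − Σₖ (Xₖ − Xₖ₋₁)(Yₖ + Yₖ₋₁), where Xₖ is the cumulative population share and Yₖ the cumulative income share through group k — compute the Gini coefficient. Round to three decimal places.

Cumulative income shares Yₖ: 0.0380, 0.1390, 0.3180, 0.6580, 1.0000
Σ (Xₖ−Xₖ₋₁)(Yₖ+Yₖ₋₁) = (1/5)(0.0380+0.0000) + (1/5)(0.1390+0.0380) + (1/5)(0.3180+0.1390) + (1/5)(0.6580+0.3180) + (1/5)(1.0000+0.6580)
  = 0.0076 + 0.0354 + 0.0914 + 0.1952 + 0.3316 = 0.6612
G = 1 − 0.6612 = 0.3388

0.339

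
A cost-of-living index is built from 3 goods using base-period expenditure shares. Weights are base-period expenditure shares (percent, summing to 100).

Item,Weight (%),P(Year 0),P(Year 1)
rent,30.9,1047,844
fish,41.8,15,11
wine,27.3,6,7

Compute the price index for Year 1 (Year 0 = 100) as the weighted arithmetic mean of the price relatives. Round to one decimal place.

rent: 30.9 × (844/1047) = 30.9 × 0.806113 = 24.9089
fish: 41.8 × (11/15) = 41.8 × 0.733333 = 30.6533
wine: 27.3 × (7/6) = 27.3 × 1.166667 = 31.8500
Index = Σ wᵢ·(p₁ᵢ/p₀ᵢ) = 24.9089 + 30.6533 + 31.8500 = 87.4122

87.4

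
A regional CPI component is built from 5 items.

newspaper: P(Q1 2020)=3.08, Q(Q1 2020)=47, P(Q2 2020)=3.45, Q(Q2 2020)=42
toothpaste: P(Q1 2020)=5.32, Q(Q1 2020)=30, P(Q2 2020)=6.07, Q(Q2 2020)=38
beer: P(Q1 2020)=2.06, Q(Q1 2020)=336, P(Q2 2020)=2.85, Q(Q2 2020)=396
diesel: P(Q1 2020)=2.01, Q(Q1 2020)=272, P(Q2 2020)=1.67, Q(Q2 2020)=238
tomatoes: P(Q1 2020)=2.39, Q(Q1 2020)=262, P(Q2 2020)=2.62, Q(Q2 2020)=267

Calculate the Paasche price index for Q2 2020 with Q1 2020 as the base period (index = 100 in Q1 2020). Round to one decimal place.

114.9

Paasche price index uses current-period quantities as weights.
ΣP(Q2 2020)·Q(Q2 2020) = 3.45×42 + 6.07×38 + 2.85×396 + 1.67×238 + 2.62×267 = 144.9 + 230.66 + 1128.6 + 397.46 + 699.54 = 2601.16
ΣP(Q1 2020)·Q(Q2 2020) = 3.08×42 + 5.32×38 + 2.06×396 + 2.01×238 + 2.39×267 = 129.36 + 202.16 + 815.76 + 478.38 + 638.13 = 2263.79
Index = 2601.16 / 2263.79 × 100 = 114.9029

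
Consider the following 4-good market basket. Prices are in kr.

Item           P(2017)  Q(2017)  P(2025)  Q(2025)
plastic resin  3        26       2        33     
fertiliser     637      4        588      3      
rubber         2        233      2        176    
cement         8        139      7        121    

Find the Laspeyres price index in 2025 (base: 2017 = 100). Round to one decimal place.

Laspeyres price index uses base-period quantities as weights.
ΣP(2025)·Q(2017) = 2×26 + 588×4 + 2×233 + 7×139 = 52 + 2352 + 466 + 973 = 3843
ΣP(2017)·Q(2017) = 3×26 + 637×4 + 2×233 + 8×139 = 78 + 2548 + 466 + 1112 = 4204
Index = 3843 / 4204 × 100 = 91.4129

91.4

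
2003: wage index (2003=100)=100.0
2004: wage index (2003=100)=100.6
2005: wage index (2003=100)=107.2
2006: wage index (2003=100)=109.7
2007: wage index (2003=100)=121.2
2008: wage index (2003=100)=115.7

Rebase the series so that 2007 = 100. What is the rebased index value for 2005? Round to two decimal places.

88.45

Rebased(2005) = 107.2 / 121.2 × 100 = 88.4488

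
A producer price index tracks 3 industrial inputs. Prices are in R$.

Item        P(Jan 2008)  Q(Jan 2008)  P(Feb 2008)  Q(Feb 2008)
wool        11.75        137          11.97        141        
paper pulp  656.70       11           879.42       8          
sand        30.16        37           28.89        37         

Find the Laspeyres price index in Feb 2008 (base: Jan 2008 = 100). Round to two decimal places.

Laspeyres price index uses base-period quantities as weights.
ΣP(Feb 2008)·Q(Jan 2008) = 11.97×137 + 879.42×11 + 28.89×37 = 1639.89 + 9673.62 + 1068.93 = 12382.44
ΣP(Jan 2008)·Q(Jan 2008) = 11.75×137 + 656.70×11 + 30.16×37 = 1609.75 + 7223.7 + 1115.92 = 9949.37
Index = 12382.44 / 9949.37 × 100 = 124.4545

124.45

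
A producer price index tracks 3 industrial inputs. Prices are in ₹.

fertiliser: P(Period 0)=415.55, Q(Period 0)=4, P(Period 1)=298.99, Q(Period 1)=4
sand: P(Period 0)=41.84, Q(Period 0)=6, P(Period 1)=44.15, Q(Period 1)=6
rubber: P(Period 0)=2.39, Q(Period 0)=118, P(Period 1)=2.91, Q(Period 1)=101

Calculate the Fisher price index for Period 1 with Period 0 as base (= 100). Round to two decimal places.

Laspeyres component (base-period weights):
ΣP(Period 1)Q(Period 0) = 298.99×4 + 44.15×6 + 2.91×118 = 1195.96 + 264.9 + 343.38 = 1804.24
ΣP(Period 0)Q(Period 0) = 415.55×4 + 41.84×6 + 2.39×118 = 1662.2 + 251.04 + 282.02 = 2195.26
L = 1804.24 / 2195.26 × 100 = 82.1880
Paasche component (current-period weights):
ΣP(Period 1)Q(Period 1) = 298.99×4 + 44.15×6 + 2.91×101 = 1195.96 + 264.9 + 293.91 = 1754.77
ΣP(Period 0)Q(Period 1) = 415.55×4 + 41.84×6 + 2.39×101 = 1662.2 + 251.04 + 241.39 = 2154.63
P = 1754.77 / 2154.63 × 100 = 81.4418
Fisher = √(L × P) = √(82.1880 × 81.4418) = 81.8141

81.81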